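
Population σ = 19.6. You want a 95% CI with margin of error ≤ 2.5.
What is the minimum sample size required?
n ≥ 237

For margin E ≤ 2.5:
n ≥ (z* · σ / E)²
n ≥ (1.960 · 19.6 / 2.5)²
n ≥ 236.13

Minimum n = 237 (rounding up)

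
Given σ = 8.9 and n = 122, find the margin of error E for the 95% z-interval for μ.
Margin of error = 1.58

Margin of error = z* · σ/√n
= 1.960 · 8.9/√122
= 1.960 · 8.9/11.0454
= 1.58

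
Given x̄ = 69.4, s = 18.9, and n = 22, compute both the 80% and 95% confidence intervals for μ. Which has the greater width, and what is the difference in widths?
95% CI is wider by 6.10

df = 21
80% CI: t* = 1.323, (64.07, 74.73), width = 2 · t* · s/√n = 10.66
95% CI: t* = 2.080, (61.02, 77.78), width = 2 · t* · s/√n = 16.76

The 95% CI is wider by 16.76 - 10.66 = 6.10.
Higher confidence requires a wider interval.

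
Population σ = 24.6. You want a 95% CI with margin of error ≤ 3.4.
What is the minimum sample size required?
n ≥ 202

For margin E ≤ 3.4:
n ≥ (z* · σ / E)²
n ≥ (1.960 · 24.6 / 3.4)²
n ≥ 201.11

Minimum n = 202 (rounding up)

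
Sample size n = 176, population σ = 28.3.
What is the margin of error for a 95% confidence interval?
Margin of error = 4.18

Margin of error = z* · σ/√n
= 1.960 · 28.3/√176
= 1.960 · 28.3/13.2665
= 4.18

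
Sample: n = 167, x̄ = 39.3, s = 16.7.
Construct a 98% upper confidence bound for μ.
μ ≤ 41.98

Upper bound (one-sided):
t* = 2.070 (one-sided for 98%)
Upper bound = x̄ + t* · s/√n = 39.3 + 2.070 · 16.7/√167 = 41.98

We are 98% confident that μ ≤ 41.98.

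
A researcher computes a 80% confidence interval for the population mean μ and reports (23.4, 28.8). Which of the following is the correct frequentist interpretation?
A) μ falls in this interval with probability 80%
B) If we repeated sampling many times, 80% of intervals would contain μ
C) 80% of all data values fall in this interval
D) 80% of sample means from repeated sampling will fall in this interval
B

A) Wrong — μ is fixed; the randomness lives in the interval, not in μ.
B) Correct — this is the frequentist long-run coverage interpretation.
C) Wrong — a CI is about the parameter μ, not individual data values.
D) Wrong — coverage applies to intervals containing μ, not to future x̄ values.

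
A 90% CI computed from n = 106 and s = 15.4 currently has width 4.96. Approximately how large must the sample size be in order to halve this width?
n ≈ 424

CI width ∝ 1/√n
To reduce width by factor 2, need √n to grow by 2 → need 2² = 4 times as many samples.

Current: n = 106, width = 4.96
New: n = 424, width ≈ 2.47

Width reduced by factor of 4.96/2.47 = 2.01.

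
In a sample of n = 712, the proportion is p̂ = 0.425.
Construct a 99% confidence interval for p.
(0.377, 0.473)

Proportion CI:
SE = √(p̂(1-p̂)/n) = √(0.425 · 0.575 / 712) = 0.01853

z* = 2.576
Margin = z* · SE = 2.576 · 0.01853 = 0.0477

CI: 0.425 ± 0.0477 = (0.377, 0.473)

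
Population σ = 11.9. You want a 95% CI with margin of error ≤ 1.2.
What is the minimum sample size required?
n ≥ 378

For margin E ≤ 1.2:
n ≥ (z* · σ / E)²
n ≥ (1.960 · 11.9 / 1.2)²
n ≥ 377.78

Minimum n = 378 (rounding up)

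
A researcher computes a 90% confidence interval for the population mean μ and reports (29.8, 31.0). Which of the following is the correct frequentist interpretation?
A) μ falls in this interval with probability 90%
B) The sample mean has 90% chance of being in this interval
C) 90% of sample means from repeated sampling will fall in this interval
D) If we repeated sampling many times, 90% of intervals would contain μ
D

A) Wrong — μ is fixed; the randomness lives in the interval, not in μ.
B) Wrong — x̄ is observed and sits in the interval by construction.
C) Wrong — coverage applies to intervals containing μ, not to future x̄ values.
D) Correct — this is the frequentist long-run coverage interpretation.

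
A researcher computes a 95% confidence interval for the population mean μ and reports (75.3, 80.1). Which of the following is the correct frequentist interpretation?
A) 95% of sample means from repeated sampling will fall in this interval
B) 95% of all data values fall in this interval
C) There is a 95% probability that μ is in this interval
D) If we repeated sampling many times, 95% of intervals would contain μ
D

A) Wrong — coverage applies to intervals containing μ, not to future x̄ values.
B) Wrong — a CI is about the parameter μ, not individual data values.
C) Wrong — μ is fixed; the randomness lives in the interval, not in μ.
D) Correct — this is the frequentist long-run coverage interpretation.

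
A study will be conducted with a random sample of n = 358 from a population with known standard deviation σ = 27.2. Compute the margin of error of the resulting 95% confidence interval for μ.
Margin of error = 2.82

Margin of error = z* · σ/√n
= 1.960 · 27.2/√358
= 1.960 · 27.2/18.9209
= 2.82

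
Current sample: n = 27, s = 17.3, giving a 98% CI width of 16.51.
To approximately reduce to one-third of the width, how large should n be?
n ≈ 243

CI width ∝ 1/√n
To reduce width by factor 3, need √n to grow by 3 → need 3² = 9 times as many samples.

Current: n = 27, width = 16.51
New: n = 243, width ≈ 5.20

Width reduced by factor of 16.51/5.20 = 3.18.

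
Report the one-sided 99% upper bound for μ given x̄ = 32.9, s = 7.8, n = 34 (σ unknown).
μ ≤ 36.17

Upper bound (one-sided):
t* = 2.445 (one-sided for 99%)
Upper bound = x̄ + t* · s/√n = 32.9 + 2.445 · 7.8/√34 = 36.17

We are 99% confident that μ ≤ 36.17.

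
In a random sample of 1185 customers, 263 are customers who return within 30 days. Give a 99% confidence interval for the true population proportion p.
(0.191, 0.253)

Proportion CI:
p̂ = 263/1185 = 0.22194
SE = √(p̂(1-p̂)/n) = √(0.22194 · 0.77806 / 1185) = 0.01207

z* = 2.576
Margin = z* · SE = 2.576 · 0.01207 = 0.0311

CI: 0.22194 ± 0.0311 = (0.191, 0.253)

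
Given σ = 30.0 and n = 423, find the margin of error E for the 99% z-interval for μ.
Margin of error = 3.76

Margin of error = z* · σ/√n
= 2.576 · 30.0/√423
= 2.576 · 30.0/20.5670
= 3.76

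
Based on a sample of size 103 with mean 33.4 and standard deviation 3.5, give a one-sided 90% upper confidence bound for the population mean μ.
μ ≤ 33.84

Upper bound (one-sided):
t* = 1.290 (one-sided for 90%)
Upper bound = x̄ + t* · s/√n = 33.4 + 1.290 · 3.5/√103 = 33.84

We are 90% confident that μ ≤ 33.84.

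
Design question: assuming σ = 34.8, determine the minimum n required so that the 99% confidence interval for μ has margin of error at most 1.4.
n ≥ 4101

For margin E ≤ 1.4:
n ≥ (z* · σ / E)²
n ≥ (2.576 · 34.8 / 1.4)²
n ≥ 4100.10

Minimum n = 4101 (rounding up)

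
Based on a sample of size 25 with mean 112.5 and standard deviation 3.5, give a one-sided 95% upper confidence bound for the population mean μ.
μ ≤ 113.70

Upper bound (one-sided):
t* = 1.711 (one-sided for 95%)
Upper bound = x̄ + t* · s/√n = 112.5 + 1.711 · 3.5/√25 = 113.70

We are 95% confident that μ ≤ 113.70.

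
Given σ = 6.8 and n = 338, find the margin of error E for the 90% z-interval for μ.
Margin of error = 0.61

Margin of error = z* · σ/√n
= 1.645 · 6.8/√338
= 1.645 · 6.8/18.3848
= 0.61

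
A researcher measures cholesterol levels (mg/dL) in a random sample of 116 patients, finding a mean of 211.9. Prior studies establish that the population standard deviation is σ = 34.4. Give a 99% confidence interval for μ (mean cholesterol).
(203.67, 220.13)

z-interval (σ known):
z* = 2.576 for 99% confidence

Margin of error = z* · σ/√n = 2.576 · 34.4/√116 = 8.23

CI: (211.9 - 8.23, 211.9 + 8.23) = (203.67, 220.13)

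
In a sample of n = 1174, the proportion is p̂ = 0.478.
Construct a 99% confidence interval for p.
(0.440, 0.516)

Proportion CI:
SE = √(p̂(1-p̂)/n) = √(0.478 · 0.522 / 1174) = 0.01458

z* = 2.576
Margin = z* · SE = 2.576 · 0.01458 = 0.0376

CI: 0.478 ± 0.0376 = (0.440, 0.516)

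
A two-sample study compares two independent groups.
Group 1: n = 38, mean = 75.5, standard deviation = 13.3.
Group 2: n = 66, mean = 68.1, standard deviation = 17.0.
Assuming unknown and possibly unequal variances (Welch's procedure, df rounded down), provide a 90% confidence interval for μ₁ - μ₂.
(2.40, 12.40)

Difference: x̄₁ - x̄₂ = 7.40
SE = √(s₁²/n₁ + s₂²/n₂) = √(13.3²/38 + 17.0²/66) = 3.0056
df = 92.67 → 92 (Welch–Satterthwaite, rounded down)
t* = 1.662

CI: 7.40 ± 1.662 · 3.0056 = 7.40 ± 5.00 = (2.40, 12.40)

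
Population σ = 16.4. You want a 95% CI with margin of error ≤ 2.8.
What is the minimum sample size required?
n ≥ 132

For margin E ≤ 2.8:
n ≥ (z* · σ / E)²
n ≥ (1.960 · 16.4 / 2.8)²
n ≥ 131.79

Minimum n = 132 (rounding up)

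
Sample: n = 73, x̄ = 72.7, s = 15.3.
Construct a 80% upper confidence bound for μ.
μ ≤ 74.22

Upper bound (one-sided):
t* = 0.847 (one-sided for 80%)
Upper bound = x̄ + t* · s/√n = 72.7 + 0.847 · 15.3/√73 = 74.22

We are 80% confident that μ ≤ 74.22.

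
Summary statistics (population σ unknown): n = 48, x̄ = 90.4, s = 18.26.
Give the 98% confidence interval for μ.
(84.05, 96.75)

t-interval (σ unknown):
df = n - 1 = 47
t* = 2.408 for 98% confidence

Margin of error = t* · s/√n = 2.408 · 18.26/√48 = 6.35

CI: (84.05, 96.75)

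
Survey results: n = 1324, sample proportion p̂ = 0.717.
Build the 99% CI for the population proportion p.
(0.685, 0.749)

Proportion CI:
SE = √(p̂(1-p̂)/n) = √(0.717 · 0.283 / 1324) = 0.01238

z* = 2.576
Margin = z* · SE = 2.576 · 0.01238 = 0.0319

CI: 0.717 ± 0.0319 = (0.685, 0.749)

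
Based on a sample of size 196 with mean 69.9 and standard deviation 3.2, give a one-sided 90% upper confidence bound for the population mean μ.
μ ≤ 70.19

Upper bound (one-sided):
t* = 1.286 (one-sided for 90%)
Upper bound = x̄ + t* · s/√n = 69.9 + 1.286 · 3.2/√196 = 70.19

We are 90% confident that μ ≤ 70.19.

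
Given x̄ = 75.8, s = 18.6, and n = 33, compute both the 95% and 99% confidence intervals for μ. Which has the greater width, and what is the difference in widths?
99% CI is wider by 4.54

df = 32
95% CI: t* = 2.037, (69.20, 82.40), width = 2 · t* · s/√n = 13.19
99% CI: t* = 2.738, (66.93, 84.67), width = 2 · t* · s/√n = 17.73

The 99% CI is wider by 17.73 - 13.19 = 4.54.
Higher confidence requires a wider interval.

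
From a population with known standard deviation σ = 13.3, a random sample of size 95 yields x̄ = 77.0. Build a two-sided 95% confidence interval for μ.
(74.33, 79.67)

z-interval (σ known):
z* = 1.960 for 95% confidence

Margin of error = z* · σ/√n = 1.960 · 13.3/√95 = 2.67

CI: (77.0 - 2.67, 77.0 + 2.67) = (74.33, 79.67)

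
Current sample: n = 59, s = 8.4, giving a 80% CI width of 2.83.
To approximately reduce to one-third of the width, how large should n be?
n ≈ 531

CI width ∝ 1/√n
To reduce width by factor 3, need √n to grow by 3 → need 3² = 9 times as many samples.

Current: n = 59, width = 2.83
New: n = 531, width ≈ 0.94

Width reduced by factor of 2.83/0.94 = 3.01.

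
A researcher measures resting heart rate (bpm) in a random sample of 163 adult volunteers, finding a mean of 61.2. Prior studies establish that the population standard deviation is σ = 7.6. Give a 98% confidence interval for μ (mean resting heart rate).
(59.82, 62.58)

z-interval (σ known):
z* = 2.326 for 98% confidence

Margin of error = z* · σ/√n = 2.326 · 7.6/√163 = 1.38

CI: (61.2 - 1.38, 61.2 + 1.38) = (59.82, 62.58)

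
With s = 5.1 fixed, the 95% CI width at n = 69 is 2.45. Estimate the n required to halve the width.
n ≈ 276

CI width ∝ 1/√n
To reduce width by factor 2, need √n to grow by 2 → need 2² = 4 times as many samples.

Current: n = 69, width = 2.45
New: n = 276, width ≈ 1.21

Width reduced by factor of 2.45/1.21 = 2.02.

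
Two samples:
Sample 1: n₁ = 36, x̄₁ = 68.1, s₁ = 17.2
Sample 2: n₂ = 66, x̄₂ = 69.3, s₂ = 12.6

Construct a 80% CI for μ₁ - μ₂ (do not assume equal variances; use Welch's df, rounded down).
(-5.43, 3.03)

Difference: x̄₁ - x̄₂ = -1.20
SE = √(s₁²/n₁ + s₂²/n₂) = √(17.2²/36 + 12.6²/66) = 3.2593
df = 55.91 → 55 (Welch–Satterthwaite, rounded down)
t* = 1.297

CI: -1.20 ± 1.297 · 3.2593 = -1.20 ± 4.23 = (-5.43, 3.03)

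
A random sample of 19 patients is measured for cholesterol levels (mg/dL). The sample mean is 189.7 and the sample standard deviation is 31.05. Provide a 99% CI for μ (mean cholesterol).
(169.20, 210.20)

t-interval (σ unknown):
df = n - 1 = 18
t* = 2.878 for 99% confidence

Margin of error = t* · s/√n = 2.878 · 31.05/√19 = 20.50

CI: (169.20, 210.20)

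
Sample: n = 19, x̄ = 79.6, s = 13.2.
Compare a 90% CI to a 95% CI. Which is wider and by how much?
95% CI is wider by 2.22

df = 18
90% CI: t* = 1.734, (74.35, 84.85), width = 2 · t* · s/√n = 10.50
95% CI: t* = 2.101, (73.24, 85.96), width = 2 · t* · s/√n = 12.72

The 95% CI is wider by 12.72 - 10.50 = 2.22.
Higher confidence requires a wider interval.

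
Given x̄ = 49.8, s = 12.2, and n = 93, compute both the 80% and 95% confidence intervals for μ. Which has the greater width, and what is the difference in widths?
95% CI is wider by 1.75

df = 92
80% CI: t* = 1.291, (48.17, 51.43), width = 2 · t* · s/√n = 3.27
95% CI: t* = 1.986, (47.29, 52.31), width = 2 · t* · s/√n = 5.02

The 95% CI is wider by 5.02 - 3.27 = 1.75.
Higher confidence requires a wider interval.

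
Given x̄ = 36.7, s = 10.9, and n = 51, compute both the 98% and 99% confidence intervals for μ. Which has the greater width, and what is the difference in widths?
99% CI is wider by 0.83

df = 50
98% CI: t* = 2.403, (33.03, 40.37), width = 2 · t* · s/√n = 7.34
99% CI: t* = 2.678, (32.61, 40.79), width = 2 · t* · s/√n = 8.17

The 99% CI is wider by 8.17 - 7.34 = 0.83.
Higher confidence requires a wider interval.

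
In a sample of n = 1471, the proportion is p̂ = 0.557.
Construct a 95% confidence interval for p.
(0.532, 0.582)

Proportion CI:
SE = √(p̂(1-p̂)/n) = √(0.557 · 0.443 / 1471) = 0.01295

z* = 1.960
Margin = z* · SE = 1.960 · 0.01295 = 0.0254

CI: 0.557 ± 0.0254 = (0.532, 0.582)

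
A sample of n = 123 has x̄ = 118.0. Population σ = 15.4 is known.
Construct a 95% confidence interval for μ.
(115.28, 120.72)

z-interval (σ known):
z* = 1.960 for 95% confidence

Margin of error = z* · σ/√n = 1.960 · 15.4/√123 = 2.72

CI: (118.0 - 2.72, 118.0 + 2.72) = (115.28, 120.72)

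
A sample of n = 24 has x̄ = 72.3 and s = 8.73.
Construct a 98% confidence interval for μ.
(67.84, 76.76)

t-interval (σ unknown):
df = n - 1 = 23
t* = 2.500 for 98% confidence

Margin of error = t* · s/√n = 2.500 · 8.73/√24 = 4.46

CI: (67.84, 76.76)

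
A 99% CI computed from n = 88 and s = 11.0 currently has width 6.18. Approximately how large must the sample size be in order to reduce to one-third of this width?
n ≈ 792

CI width ∝ 1/√n
To reduce width by factor 3, need √n to grow by 3 → need 3² = 9 times as many samples.

Current: n = 88, width = 6.18
New: n = 792, width ≈ 2.02

Width reduced by factor of 6.18/2.02 = 3.06.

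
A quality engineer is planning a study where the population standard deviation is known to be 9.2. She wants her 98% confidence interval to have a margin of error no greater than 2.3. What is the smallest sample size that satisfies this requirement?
n ≥ 87

For margin E ≤ 2.3:
n ≥ (z* · σ / E)²
n ≥ (2.326 · 9.2 / 2.3)²
n ≥ 86.56

Minimum n = 87 (rounding up)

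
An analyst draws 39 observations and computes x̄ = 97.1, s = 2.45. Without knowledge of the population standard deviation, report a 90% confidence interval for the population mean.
(96.44, 97.76)

t-interval (σ unknown):
df = n - 1 = 38
t* = 1.686 for 90% confidence

Margin of error = t* · s/√n = 1.686 · 2.45/√39 = 0.66

CI: (96.44, 97.76)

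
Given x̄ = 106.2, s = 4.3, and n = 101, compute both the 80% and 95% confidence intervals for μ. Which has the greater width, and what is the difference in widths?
95% CI is wider by 0.60

df = 100
80% CI: t* = 1.290, (105.65, 106.75), width = 2 · t* · s/√n = 1.10
95% CI: t* = 1.984, (105.35, 107.05), width = 2 · t* · s/√n = 1.70

The 95% CI is wider by 1.70 - 1.10 = 0.60.
Higher confidence requires a wider interval.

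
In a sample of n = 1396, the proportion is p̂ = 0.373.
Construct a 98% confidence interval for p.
(0.343, 0.403)

Proportion CI:
SE = √(p̂(1-p̂)/n) = √(0.373 · 0.627 / 1396) = 0.01294

z* = 2.326
Margin = z* · SE = 2.326 · 0.01294 = 0.0301

CI: 0.373 ± 0.0301 = (0.343, 0.403)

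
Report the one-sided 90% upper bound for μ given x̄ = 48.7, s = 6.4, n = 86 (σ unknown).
μ ≤ 49.59

Upper bound (one-sided):
t* = 1.292 (one-sided for 90%)
Upper bound = x̄ + t* · s/√n = 48.7 + 1.292 · 6.4/√86 = 49.59

We are 90% confident that μ ≤ 49.59.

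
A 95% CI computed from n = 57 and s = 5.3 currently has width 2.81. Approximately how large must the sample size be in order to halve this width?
n ≈ 228

CI width ∝ 1/√n
To reduce width by factor 2, need √n to grow by 2 → need 2² = 4 times as many samples.

Current: n = 57, width = 2.81
New: n = 228, width ≈ 1.38

Width reduced by factor of 2.81/1.38 = 2.04.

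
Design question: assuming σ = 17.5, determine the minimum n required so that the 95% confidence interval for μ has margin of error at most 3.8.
n ≥ 82

For margin E ≤ 3.8:
n ≥ (z* · σ / E)²
n ≥ (1.960 · 17.5 / 3.8)²
n ≥ 81.47

Minimum n = 82 (rounding up)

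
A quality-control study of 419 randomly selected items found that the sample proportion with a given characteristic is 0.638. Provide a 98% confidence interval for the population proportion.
(0.583, 0.693)

Proportion CI:
SE = √(p̂(1-p̂)/n) = √(0.638 · 0.362 / 419) = 0.02348

z* = 2.326
Margin = z* · SE = 2.326 · 0.02348 = 0.0546

CI: 0.638 ± 0.0546 = (0.583, 0.693)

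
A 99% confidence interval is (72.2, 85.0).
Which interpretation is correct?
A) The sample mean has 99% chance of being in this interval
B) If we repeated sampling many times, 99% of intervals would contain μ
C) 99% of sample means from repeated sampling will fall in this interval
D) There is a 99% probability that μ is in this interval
B

A) Wrong — x̄ is observed and sits in the interval by construction.
B) Correct — this is the frequentist long-run coverage interpretation.
C) Wrong — coverage applies to intervals containing μ, not to future x̄ values.
D) Wrong — μ is fixed; the randomness lives in the interval, not in μ.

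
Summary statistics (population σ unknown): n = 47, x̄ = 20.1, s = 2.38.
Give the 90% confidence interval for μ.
(19.52, 20.68)

t-interval (σ unknown):
df = n - 1 = 46
t* = 1.679 for 90% confidence

Margin of error = t* · s/√n = 1.679 · 2.38/√47 = 0.58

CI: (19.52, 20.68)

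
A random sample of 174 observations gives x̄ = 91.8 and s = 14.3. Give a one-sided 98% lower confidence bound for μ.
μ ≥ 89.56

Lower bound (one-sided):
t* = 2.069 (one-sided for 98%)
Lower bound = x̄ - t* · s/√n = 91.8 - 2.069 · 14.3/√174 = 89.56

We are 98% confident that μ ≥ 89.56.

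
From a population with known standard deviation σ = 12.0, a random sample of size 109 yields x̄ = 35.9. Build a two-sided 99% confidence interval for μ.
(32.94, 38.86)

z-interval (σ known):
z* = 2.576 for 99% confidence

Margin of error = z* · σ/√n = 2.576 · 12.0/√109 = 2.96

CI: (35.9 - 2.96, 35.9 + 2.96) = (32.94, 38.86)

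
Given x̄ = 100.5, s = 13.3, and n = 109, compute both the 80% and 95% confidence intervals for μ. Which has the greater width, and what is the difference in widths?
95% CI is wider by 1.77

df = 108
80% CI: t* = 1.289, (98.86, 102.14), width = 2 · t* · s/√n = 3.28
95% CI: t* = 1.982, (97.98, 103.02), width = 2 · t* · s/√n = 5.05

The 95% CI is wider by 5.05 - 3.28 = 1.77.
Higher confidence requires a wider interval.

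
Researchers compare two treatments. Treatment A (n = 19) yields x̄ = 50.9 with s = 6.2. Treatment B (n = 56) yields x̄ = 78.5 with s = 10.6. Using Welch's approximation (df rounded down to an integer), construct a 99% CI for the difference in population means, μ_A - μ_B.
(-32.96, -22.24)

Difference: x̄₁ - x̄₂ = -27.60
SE = √(s₁²/n₁ + s₂²/n₂) = √(6.2²/19 + 10.6²/56) = 2.0074
df = 54.02 → 54 (Welch–Satterthwaite, rounded down)
t* = 2.670

CI: -27.60 ± 2.670 · 2.0074 = -27.60 ± 5.36 = (-32.96, -22.24)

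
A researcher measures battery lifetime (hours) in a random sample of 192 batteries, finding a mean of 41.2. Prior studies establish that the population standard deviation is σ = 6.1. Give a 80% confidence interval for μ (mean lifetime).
(40.64, 41.76)

z-interval (σ known):
z* = 1.282 for 80% confidence

Margin of error = z* · σ/√n = 1.282 · 6.1/√192 = 0.56

CI: (41.2 - 0.56, 41.2 + 0.56) = (40.64, 41.76)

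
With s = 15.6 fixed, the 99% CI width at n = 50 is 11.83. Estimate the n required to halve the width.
n ≈ 200

CI width ∝ 1/√n
To reduce width by factor 2, need √n to grow by 2 → need 2² = 4 times as many samples.

Current: n = 50, width = 11.83
New: n = 200, width ≈ 5.74

Width reduced by factor of 11.83/5.74 = 2.06.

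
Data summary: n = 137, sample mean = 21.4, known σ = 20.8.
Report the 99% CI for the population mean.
(16.82, 25.98)

z-interval (σ known):
z* = 2.576 for 99% confidence

Margin of error = z* · σ/√n = 2.576 · 20.8/√137 = 4.58

CI: (21.4 - 4.58, 21.4 + 4.58) = (16.82, 25.98)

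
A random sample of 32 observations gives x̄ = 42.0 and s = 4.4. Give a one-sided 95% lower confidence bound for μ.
μ ≥ 40.68

Lower bound (one-sided):
t* = 1.696 (one-sided for 95%)
Lower bound = x̄ - t* · s/√n = 42.0 - 1.696 · 4.4/√32 = 40.68

We are 95% confident that μ ≥ 40.68.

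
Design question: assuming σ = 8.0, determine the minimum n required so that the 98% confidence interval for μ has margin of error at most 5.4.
n ≥ 12

For margin E ≤ 5.4:
n ≥ (z* · σ / E)²
n ≥ (2.326 · 8.0 / 5.4)²
n ≥ 11.87

Minimum n = 12 (rounding up)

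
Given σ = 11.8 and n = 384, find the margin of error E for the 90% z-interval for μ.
Margin of error = 0.99

Margin of error = z* · σ/√n
= 1.645 · 11.8/√384
= 1.645 · 11.8/19.5959
= 0.99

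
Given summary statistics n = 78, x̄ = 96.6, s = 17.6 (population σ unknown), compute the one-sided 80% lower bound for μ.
μ ≥ 94.91

Lower bound (one-sided):
t* = 0.846 (one-sided for 80%)
Lower bound = x̄ - t* · s/√n = 96.6 - 0.846 · 17.6/√78 = 94.91

We are 80% confident that μ ≥ 94.91.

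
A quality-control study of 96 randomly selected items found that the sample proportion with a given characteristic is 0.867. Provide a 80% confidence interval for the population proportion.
(0.823, 0.911)

Proportion CI:
SE = √(p̂(1-p̂)/n) = √(0.867 · 0.133 / 96) = 0.03466

z* = 1.282
Margin = z* · SE = 1.282 · 0.03466 = 0.0444

CI: 0.867 ± 0.0444 = (0.823, 0.911)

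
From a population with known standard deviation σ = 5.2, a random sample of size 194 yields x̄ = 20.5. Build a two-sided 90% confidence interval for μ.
(19.89, 21.11)

z-interval (σ known):
z* = 1.645 for 90% confidence

Margin of error = z* · σ/√n = 1.645 · 5.2/√194 = 0.61

CI: (20.5 - 0.61, 20.5 + 0.61) = (19.89, 21.11)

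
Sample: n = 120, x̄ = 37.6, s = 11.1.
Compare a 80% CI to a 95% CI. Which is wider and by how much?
95% CI is wider by 1.40

df = 119
80% CI: t* = 1.289, (36.29, 38.91), width = 2 · t* · s/√n = 2.61
95% CI: t* = 1.980, (35.59, 39.61), width = 2 · t* · s/√n = 4.01

The 95% CI is wider by 4.01 - 2.61 = 1.40.
Higher confidence requires a wider interval.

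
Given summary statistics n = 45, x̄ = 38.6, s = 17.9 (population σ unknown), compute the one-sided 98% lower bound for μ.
μ ≥ 32.95

Lower bound (one-sided):
t* = 2.116 (one-sided for 98%)
Lower bound = x̄ - t* · s/√n = 38.6 - 2.116 · 17.9/√45 = 32.95

We are 98% confident that μ ≥ 32.95.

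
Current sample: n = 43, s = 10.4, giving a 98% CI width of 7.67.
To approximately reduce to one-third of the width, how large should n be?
n ≈ 387

CI width ∝ 1/√n
To reduce width by factor 3, need √n to grow by 3 → need 3² = 9 times as many samples.

Current: n = 43, width = 7.67
New: n = 387, width ≈ 2.47

Width reduced by factor of 7.67/2.47 = 3.11.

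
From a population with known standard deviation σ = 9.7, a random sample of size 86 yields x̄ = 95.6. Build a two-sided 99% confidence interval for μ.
(92.91, 98.29)

z-interval (σ known):
z* = 2.576 for 99% confidence

Margin of error = z* · σ/√n = 2.576 · 9.7/√86 = 2.69

CI: (95.6 - 2.69, 95.6 + 2.69) = (92.91, 98.29)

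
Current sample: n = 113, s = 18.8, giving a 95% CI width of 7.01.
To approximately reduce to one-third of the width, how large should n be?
n ≈ 1017

CI width ∝ 1/√n
To reduce width by factor 3, need √n to grow by 3 → need 3² = 9 times as many samples.

Current: n = 113, width = 7.01
New: n = 1017, width ≈ 2.31

Width reduced by factor of 7.01/2.31 = 3.03.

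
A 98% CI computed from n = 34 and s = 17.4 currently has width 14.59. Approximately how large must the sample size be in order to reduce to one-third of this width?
n ≈ 306

CI width ∝ 1/√n
To reduce width by factor 3, need √n to grow by 3 → need 3² = 9 times as many samples.

Current: n = 34, width = 14.59
New: n = 306, width ≈ 4.65

Width reduced by factor of 14.59/4.65 = 3.14.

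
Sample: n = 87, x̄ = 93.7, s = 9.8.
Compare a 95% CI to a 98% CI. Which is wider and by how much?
98% CI is wider by 0.80

df = 86
95% CI: t* = 1.988, (91.61, 95.79), width = 2 · t* · s/√n = 4.18
98% CI: t* = 2.370, (91.21, 96.19), width = 2 · t* · s/√n = 4.98

The 98% CI is wider by 4.98 - 4.18 = 0.80.
Higher confidence requires a wider interval.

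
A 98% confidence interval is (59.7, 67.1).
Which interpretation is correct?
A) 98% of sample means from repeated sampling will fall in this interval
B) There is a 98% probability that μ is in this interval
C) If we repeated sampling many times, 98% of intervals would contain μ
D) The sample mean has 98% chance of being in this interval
C

A) Wrong — coverage applies to intervals containing μ, not to future x̄ values.
B) Wrong — μ is fixed; the randomness lives in the interval, not in μ.
C) Correct — this is the frequentist long-run coverage interpretation.
D) Wrong — x̄ is observed and sits in the interval by construction.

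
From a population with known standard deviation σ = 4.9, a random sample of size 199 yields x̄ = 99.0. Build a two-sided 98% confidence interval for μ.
(98.19, 99.81)

z-interval (σ known):
z* = 2.326 for 98% confidence

Margin of error = z* · σ/√n = 2.326 · 4.9/√199 = 0.81

CI: (99.0 - 0.81, 99.0 + 0.81) = (98.19, 99.81)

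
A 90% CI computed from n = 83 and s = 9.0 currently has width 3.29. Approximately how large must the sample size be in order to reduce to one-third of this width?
n ≈ 747

CI width ∝ 1/√n
To reduce width by factor 3, need √n to grow by 3 → need 3² = 9 times as many samples.

Current: n = 83, width = 3.29
New: n = 747, width ≈ 1.08

Width reduced by factor of 3.29/1.08 = 3.05.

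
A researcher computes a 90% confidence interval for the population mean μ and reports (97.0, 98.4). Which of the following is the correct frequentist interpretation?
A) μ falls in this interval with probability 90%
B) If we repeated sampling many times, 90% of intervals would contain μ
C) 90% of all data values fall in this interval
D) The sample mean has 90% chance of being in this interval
B

A) Wrong — μ is fixed; the randomness lives in the interval, not in μ.
B) Correct — this is the frequentist long-run coverage interpretation.
C) Wrong — a CI is about the parameter μ, not individual data values.
D) Wrong — x̄ is observed and sits in the interval by construction.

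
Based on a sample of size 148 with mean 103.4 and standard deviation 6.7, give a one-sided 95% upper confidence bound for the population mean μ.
μ ≤ 104.31

Upper bound (one-sided):
t* = 1.655 (one-sided for 95%)
Upper bound = x̄ + t* · s/√n = 103.4 + 1.655 · 6.7/√148 = 104.31

We are 95% confident that μ ≤ 104.31.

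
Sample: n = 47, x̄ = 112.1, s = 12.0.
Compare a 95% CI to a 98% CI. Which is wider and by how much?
98% CI is wider by 1.39

df = 46
95% CI: t* = 2.013, (108.58, 115.62), width = 2 · t* · s/√n = 7.05
98% CI: t* = 2.410, (107.88, 116.32), width = 2 · t* · s/√n = 8.44

The 98% CI is wider by 8.44 - 7.05 = 1.39.
Higher confidence requires a wider interval.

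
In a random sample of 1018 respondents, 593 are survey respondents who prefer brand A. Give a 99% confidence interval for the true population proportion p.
(0.543, 0.622)

Proportion CI:
p̂ = 593/1018 = 0.58251
SE = √(p̂(1-p̂)/n) = √(0.58251 · 0.41749 / 1018) = 0.01546

z* = 2.576
Margin = z* · SE = 2.576 · 0.01546 = 0.0398

CI: 0.58251 ± 0.0398 = (0.543, 0.622)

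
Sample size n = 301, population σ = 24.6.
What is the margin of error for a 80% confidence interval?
Margin of error = 1.82

Margin of error = z* · σ/√n
= 1.282 · 24.6/√301
= 1.282 · 24.6/17.3494
= 1.82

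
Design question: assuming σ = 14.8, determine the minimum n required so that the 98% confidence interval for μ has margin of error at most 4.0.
n ≥ 75

For margin E ≤ 4.0:
n ≥ (z* · σ / E)²
n ≥ (2.326 · 14.8 / 4.0)²
n ≥ 74.07

Minimum n = 75 (rounding up)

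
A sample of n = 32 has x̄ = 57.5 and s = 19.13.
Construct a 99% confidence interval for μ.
(48.22, 66.78)

t-interval (σ unknown):
df = n - 1 = 31
t* = 2.744 for 99% confidence

Margin of error = t* · s/√n = 2.744 · 19.13/√32 = 9.28

CI: (48.22, 66.78)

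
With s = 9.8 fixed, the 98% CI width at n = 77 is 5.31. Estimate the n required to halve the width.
n ≈ 308

CI width ∝ 1/√n
To reduce width by factor 2, need √n to grow by 2 → need 2² = 4 times as many samples.

Current: n = 77, width = 5.31
New: n = 308, width ≈ 2.61

Width reduced by factor of 5.31/2.61 = 2.03.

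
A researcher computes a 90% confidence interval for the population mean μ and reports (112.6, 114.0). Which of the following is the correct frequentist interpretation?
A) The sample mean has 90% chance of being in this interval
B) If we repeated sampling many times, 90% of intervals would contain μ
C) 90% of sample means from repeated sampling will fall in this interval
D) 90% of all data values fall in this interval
B

A) Wrong — x̄ is observed and sits in the interval by construction.
B) Correct — this is the frequentist long-run coverage interpretation.
C) Wrong — coverage applies to intervals containing μ, not to future x̄ values.
D) Wrong — a CI is about the parameter μ, not individual data values.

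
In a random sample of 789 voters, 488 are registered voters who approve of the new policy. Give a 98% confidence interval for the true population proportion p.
(0.578, 0.659)

Proportion CI:
p̂ = 488/789 = 0.61850
SE = √(p̂(1-p̂)/n) = √(0.61850 · 0.38150 / 789) = 0.01729

z* = 2.326
Margin = z* · SE = 2.326 · 0.01729 = 0.0402

CI: 0.61850 ± 0.0402 = (0.578, 0.659)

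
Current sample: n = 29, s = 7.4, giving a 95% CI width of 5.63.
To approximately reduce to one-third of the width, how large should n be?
n ≈ 261

CI width ∝ 1/√n
To reduce width by factor 3, need √n to grow by 3 → need 3² = 9 times as many samples.

Current: n = 29, width = 5.63
New: n = 261, width ≈ 1.80

Width reduced by factor of 5.63/1.80 = 3.13.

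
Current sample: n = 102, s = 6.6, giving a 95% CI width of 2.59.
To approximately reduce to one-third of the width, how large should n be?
n ≈ 918

CI width ∝ 1/√n
To reduce width by factor 3, need √n to grow by 3 → need 3² = 9 times as many samples.

Current: n = 102, width = 2.59
New: n = 918, width ≈ 0.86

Width reduced by factor of 2.59/0.86 = 3.01.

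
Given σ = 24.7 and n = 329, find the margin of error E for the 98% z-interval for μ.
Margin of error = 3.17

Margin of error = z* · σ/√n
= 2.326 · 24.7/√329
= 2.326 · 24.7/18.1384
= 3.17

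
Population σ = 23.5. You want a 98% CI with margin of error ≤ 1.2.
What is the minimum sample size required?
n ≥ 2075

For margin E ≤ 1.2:
n ≥ (z* · σ / E)²
n ≥ (2.326 · 23.5 / 1.2)²
n ≥ 2074.88

Minimum n = 2075 (rounding up)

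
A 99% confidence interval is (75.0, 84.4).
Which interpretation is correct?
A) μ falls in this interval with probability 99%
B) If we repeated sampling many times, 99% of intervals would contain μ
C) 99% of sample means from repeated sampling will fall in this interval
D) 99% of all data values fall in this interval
B

A) Wrong — μ is fixed; the randomness lives in the interval, not in μ.
B) Correct — this is the frequentist long-run coverage interpretation.
C) Wrong — coverage applies to intervals containing μ, not to future x̄ values.
D) Wrong — a CI is about the parameter μ, not individual data values.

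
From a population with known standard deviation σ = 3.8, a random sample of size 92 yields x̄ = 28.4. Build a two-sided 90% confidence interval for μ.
(27.75, 29.05)

z-interval (σ known):
z* = 1.645 for 90% confidence

Margin of error = z* · σ/√n = 1.645 · 3.8/√92 = 0.65

CI: (28.4 - 0.65, 28.4 + 0.65) = (27.75, 29.05)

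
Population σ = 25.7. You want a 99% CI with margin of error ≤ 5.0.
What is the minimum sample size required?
n ≥ 176

For margin E ≤ 5.0:
n ≥ (z* · σ / E)²
n ≥ (2.576 · 25.7 / 5.0)²
n ≥ 175.31

Minimum n = 176 (rounding up)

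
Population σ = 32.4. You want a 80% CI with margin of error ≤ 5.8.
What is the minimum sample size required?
n ≥ 52

For margin E ≤ 5.8:
n ≥ (z* · σ / E)²
n ≥ (1.282 · 32.4 / 5.8)²
n ≥ 51.29

Minimum n = 52 (rounding up)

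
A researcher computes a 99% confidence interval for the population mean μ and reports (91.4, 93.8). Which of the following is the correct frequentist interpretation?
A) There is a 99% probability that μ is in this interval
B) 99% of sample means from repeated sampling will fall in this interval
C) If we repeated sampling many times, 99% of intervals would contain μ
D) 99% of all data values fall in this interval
C

A) Wrong — μ is fixed; the randomness lives in the interval, not in μ.
B) Wrong — coverage applies to intervals containing μ, not to future x̄ values.
C) Correct — this is the frequentist long-run coverage interpretation.
D) Wrong — a CI is about the parameter μ, not individual data values.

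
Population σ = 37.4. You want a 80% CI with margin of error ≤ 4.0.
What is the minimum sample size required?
n ≥ 144

For margin E ≤ 4.0:
n ≥ (z* · σ / E)²
n ≥ (1.282 · 37.4 / 4.0)²
n ≥ 143.68

Minimum n = 144 (rounding up)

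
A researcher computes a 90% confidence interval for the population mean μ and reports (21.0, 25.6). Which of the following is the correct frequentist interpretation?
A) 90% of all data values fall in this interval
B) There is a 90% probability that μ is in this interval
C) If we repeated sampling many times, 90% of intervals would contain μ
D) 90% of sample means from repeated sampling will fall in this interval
C

A) Wrong — a CI is about the parameter μ, not individual data values.
B) Wrong — μ is fixed; the randomness lives in the interval, not in μ.
C) Correct — this is the frequentist long-run coverage interpretation.
D) Wrong — coverage applies to intervals containing μ, not to future x̄ values.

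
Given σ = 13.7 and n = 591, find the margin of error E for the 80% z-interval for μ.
Margin of error = 0.72

Margin of error = z* · σ/√n
= 1.282 · 13.7/√591
= 1.282 · 13.7/24.3105
= 0.72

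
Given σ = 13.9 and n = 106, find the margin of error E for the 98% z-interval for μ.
Margin of error = 3.14

Margin of error = z* · σ/√n
= 2.326 · 13.9/√106
= 2.326 · 13.9/10.2956
= 3.14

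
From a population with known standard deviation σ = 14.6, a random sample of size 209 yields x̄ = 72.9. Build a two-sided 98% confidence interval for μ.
(70.55, 75.25)

z-interval (σ known):
z* = 2.326 for 98% confidence

Margin of error = z* · σ/√n = 2.326 · 14.6/√209 = 2.35

CI: (72.9 - 2.35, 72.9 + 2.35) = (70.55, 75.25)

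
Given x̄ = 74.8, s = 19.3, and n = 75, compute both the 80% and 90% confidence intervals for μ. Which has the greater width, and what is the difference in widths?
90% CI is wider by 1.67

df = 74
80% CI: t* = 1.293, (71.92, 77.68), width = 2 · t* · s/√n = 5.76
90% CI: t* = 1.666, (71.09, 78.51), width = 2 · t* · s/√n = 7.43

The 90% CI is wider by 7.43 - 5.76 = 1.67.
Higher confidence requires a wider interval.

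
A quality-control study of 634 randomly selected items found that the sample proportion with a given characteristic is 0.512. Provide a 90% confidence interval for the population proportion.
(0.479, 0.545)

Proportion CI:
SE = √(p̂(1-p̂)/n) = √(0.512 · 0.488 / 634) = 0.01985

z* = 1.645
Margin = z* · SE = 1.645 · 0.01985 = 0.0327

CI: 0.512 ± 0.0327 = (0.479, 0.545)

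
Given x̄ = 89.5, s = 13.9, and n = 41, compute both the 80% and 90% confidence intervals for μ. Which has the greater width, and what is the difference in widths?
90% CI is wider by 1.65

df = 40
80% CI: t* = 1.303, (86.67, 92.33), width = 2 · t* · s/√n = 5.66
90% CI: t* = 1.684, (85.84, 93.16), width = 2 · t* · s/√n = 7.31

The 90% CI is wider by 7.31 - 5.66 = 1.65.
Higher confidence requires a wider interval.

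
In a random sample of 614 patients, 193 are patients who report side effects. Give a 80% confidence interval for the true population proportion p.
(0.290, 0.338)

Proportion CI:
p̂ = 193/614 = 0.31433
SE = √(p̂(1-p̂)/n) = √(0.31433 · 0.68567 / 614) = 0.01874

z* = 1.282
Margin = z* · SE = 1.282 · 0.01874 = 0.0240

CI: 0.31433 ± 0.0240 = (0.290, 0.338)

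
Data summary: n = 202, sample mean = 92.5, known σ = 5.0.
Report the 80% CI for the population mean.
(92.05, 92.95)

z-interval (σ known):
z* = 1.282 for 80% confidence

Margin of error = z* · σ/√n = 1.282 · 5.0/√202 = 0.45

CI: (92.5 - 0.45, 92.5 + 0.45) = (92.05, 92.95)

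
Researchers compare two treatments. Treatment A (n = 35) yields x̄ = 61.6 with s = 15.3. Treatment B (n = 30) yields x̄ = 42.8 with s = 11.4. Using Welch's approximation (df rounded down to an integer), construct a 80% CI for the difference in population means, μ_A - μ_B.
(14.50, 23.10)

Difference: x̄₁ - x̄₂ = 18.80
SE = √(s₁²/n₁ + s₂²/n₂) = √(15.3²/35 + 11.4²/30) = 3.3197
df = 61.87 → 61 (Welch–Satterthwaite, rounded down)
t* = 1.296

CI: 18.80 ± 1.296 · 3.3197 = 18.80 ± 4.30 = (14.50, 23.10)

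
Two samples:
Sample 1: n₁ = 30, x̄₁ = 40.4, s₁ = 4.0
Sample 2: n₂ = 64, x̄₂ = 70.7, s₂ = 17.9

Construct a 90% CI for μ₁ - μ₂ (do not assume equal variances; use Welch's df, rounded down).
(-34.22, -26.38)

Difference: x̄₁ - x̄₂ = -30.30
SE = √(s₁²/n₁ + s₂²/n₂) = √(4.0²/30 + 17.9²/64) = 2.3537
df = 75.28 → 75 (Welch–Satterthwaite, rounded down)
t* = 1.665

CI: -30.30 ± 1.665 · 2.3537 = -30.30 ± 3.92 = (-34.22, -26.38)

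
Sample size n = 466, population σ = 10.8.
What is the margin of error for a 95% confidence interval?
Margin of error = 0.98

Margin of error = z* · σ/√n
= 1.960 · 10.8/√466
= 1.960 · 10.8/21.5870
= 0.98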